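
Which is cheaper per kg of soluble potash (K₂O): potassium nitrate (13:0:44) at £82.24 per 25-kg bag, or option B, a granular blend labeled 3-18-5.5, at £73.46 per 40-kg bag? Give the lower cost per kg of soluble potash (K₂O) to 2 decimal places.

potassium nitrate: K₂O per bag = 25 × 44% = 11 kg; cost = 82.24 / 11 = £7.4764/kg K₂O.
option B: K₂O per bag = 40 × 5.5% = 2.2 kg; cost = 73.46 / 2.2 = £33.3909/kg K₂O.
potassium nitrate is cheaper.

£7.48 per kg K₂O (potassium nitrate)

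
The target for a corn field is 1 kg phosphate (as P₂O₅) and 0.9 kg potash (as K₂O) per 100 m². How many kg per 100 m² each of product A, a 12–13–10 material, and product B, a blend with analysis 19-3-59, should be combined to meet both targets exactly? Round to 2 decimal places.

7.64 kg product A, 0.23 kg product B

Let a = kg of product A, b = kg of product B (per 100 m²).
P₂O₅: 0.13·a + 0.03·b = 1
K₂O: 0.1·a + 0.59·b = 0.9
Solving simultaneously: a = 7.63908, b = 0.230665.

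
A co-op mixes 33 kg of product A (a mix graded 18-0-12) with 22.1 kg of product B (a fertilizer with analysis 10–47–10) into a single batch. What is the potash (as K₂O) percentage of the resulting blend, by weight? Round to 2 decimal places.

11.20% K₂O

Total mass = 33 + 22.1 = 55.1 kg.
K₂O mass = 12%×33 + 10%×22.1 = 6.17 kg.
% K₂O = 6.17 / 55.1 = 11.1978%.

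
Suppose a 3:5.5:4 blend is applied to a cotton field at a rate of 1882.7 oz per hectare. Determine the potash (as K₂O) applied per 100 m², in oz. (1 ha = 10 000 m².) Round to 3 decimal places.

0.753 oz K₂O per hundred sq m

K₂O per hectare = 1882.7 × 4% = 75.308 oz.
Convert to per 100 m²: 75.308 × 0.01 = 0.75308 oz.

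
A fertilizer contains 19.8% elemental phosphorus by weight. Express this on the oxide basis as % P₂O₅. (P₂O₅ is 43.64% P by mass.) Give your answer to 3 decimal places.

45.371% P₂O₅

%P₂O₅ = 19.8 / 0.4364 = 45.3712%.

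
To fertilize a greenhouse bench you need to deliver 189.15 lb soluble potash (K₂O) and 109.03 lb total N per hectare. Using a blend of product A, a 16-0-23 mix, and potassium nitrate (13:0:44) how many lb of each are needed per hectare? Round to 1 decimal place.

Per-hectare balance (a = product A, b = potassium nitrate):
K₂O: 0.23·a + 0.44·b = 189.15
N: 0.16·a + 0.13·b = 109.03
Eliminate b: (row1) − 0.44/0.13·(row2) → -0.311538·a = -179.875, so a = 577.375.
Then b = (109.03 − 0.16·577.375) / 0.13 = 128.077.

577.4 lb product A, 128.1 lb potassium nitrate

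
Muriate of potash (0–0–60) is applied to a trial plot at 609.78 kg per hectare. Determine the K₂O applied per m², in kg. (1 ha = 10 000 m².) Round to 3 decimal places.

K₂O per hectare = 609.78 × 60% = 365.868 kg.
Convert to per m²: 365.868 × 0.0001 = 0.0365868 kg.

0.037 kg K₂O per sq m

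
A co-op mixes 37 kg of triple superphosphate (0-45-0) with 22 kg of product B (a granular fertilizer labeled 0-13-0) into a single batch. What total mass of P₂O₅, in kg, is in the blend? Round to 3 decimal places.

P₂O₅ mass = 45%×37 + 13%×22 = 19.51 kg.

19.510 kg P₂O₅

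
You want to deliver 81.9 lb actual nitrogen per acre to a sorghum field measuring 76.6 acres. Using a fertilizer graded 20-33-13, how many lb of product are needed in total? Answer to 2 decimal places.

Product per acre = 81.9 / 20% = 409.5 lb.
Total product = 409.5 × 76.6 = 31367.7 lb.

31367.70 lb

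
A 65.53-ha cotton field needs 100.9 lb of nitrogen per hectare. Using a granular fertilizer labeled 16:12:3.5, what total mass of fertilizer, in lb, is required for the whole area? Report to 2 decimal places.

41324.86 lb

Product per hectare = 100.9 / 16% = 630.625 lb.
Total product = 630.625 × 65.53 = 41324.856 lb.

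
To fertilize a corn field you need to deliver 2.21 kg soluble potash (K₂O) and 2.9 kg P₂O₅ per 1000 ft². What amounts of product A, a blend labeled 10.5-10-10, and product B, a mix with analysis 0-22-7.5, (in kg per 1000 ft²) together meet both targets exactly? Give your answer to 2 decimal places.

18.53 kg product A, 4.76 kg product B

Per-1000 ft² balance (a = product A, b = product B):
K₂O: 0.1·a + 0.075·b = 2.21
P₂O₅: 0.1·a + 0.22·b = 2.9
Eliminate a: (row1) − 0.1/0.1·(row2) → -0.145·b = -0.69, so b = 4.75862.
Back-substitute: a = (2.21 − 0.075·4.75862) / 0.1 = 18.531.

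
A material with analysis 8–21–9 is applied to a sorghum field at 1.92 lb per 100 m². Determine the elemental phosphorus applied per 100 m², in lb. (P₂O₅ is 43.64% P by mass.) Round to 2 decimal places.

P₂O₅ per 100 m² = 1.92 × 21% = 0.4032 lb.
Elemental P = 0.4032 × 0.4364 = 0.175956 lb per 100 m².

0.18 lb P per hundred sq m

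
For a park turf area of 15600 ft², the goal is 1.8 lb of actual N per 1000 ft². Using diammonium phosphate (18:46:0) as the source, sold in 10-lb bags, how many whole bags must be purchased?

Product per 1000 ft² = 1.8 / 18% = 10 lb.
Total product = 10 × 15600 / 1000 = 156 lb.
Bags = ⌈156 / 10⌉ = 16.

16 bags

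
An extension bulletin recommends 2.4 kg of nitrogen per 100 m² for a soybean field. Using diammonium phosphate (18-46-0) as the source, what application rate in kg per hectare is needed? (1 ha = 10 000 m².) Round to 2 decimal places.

1333.33 kg of product per hectare

Product per 100 m² = 2.4 / 18% = 13.3333 kg.
Convert to per hectare: 13.3333 × 100 = 1333.333 kg.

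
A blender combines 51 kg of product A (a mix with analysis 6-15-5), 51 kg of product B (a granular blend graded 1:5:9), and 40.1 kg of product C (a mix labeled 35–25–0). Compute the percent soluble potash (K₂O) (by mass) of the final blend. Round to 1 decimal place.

5.0% K₂O

Total mass = 51 + 51 + 40.1 = 142.1 kg.
K₂O mass = 5%×51 + 9%×51 + 0%×40.1 = 7.14 kg.
% K₂O = 7.14 / 142.1 = 5.02463%.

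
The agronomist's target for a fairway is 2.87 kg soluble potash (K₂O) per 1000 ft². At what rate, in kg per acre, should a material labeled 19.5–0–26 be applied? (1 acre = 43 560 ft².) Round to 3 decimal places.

480.835 kg of product per acre

Product per 1000 ft² = 2.87 / 26% = 11.0385 kg.
Convert to per acre: 11.0385 × 43.56 = 480.8354 kg.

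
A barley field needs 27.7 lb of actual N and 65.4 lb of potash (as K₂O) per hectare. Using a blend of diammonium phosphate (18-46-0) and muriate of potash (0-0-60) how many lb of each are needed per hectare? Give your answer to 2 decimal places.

153.89 lb diammonium phosphate, 109.00 lb muriate of potash

Per-hectare balance (a = diammonium phosphate, b = muriate of potash):
N: 0.18·a + 0·b = 27.7
K₂O: 0·a + 0.6·b = 65.4
Solving simultaneously: a = 153.889, b = 109.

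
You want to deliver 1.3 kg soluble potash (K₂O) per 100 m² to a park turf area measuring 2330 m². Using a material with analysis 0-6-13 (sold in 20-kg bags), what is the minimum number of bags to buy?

Product per 100 m² = 1.3 / 13% = 10 kg.
Total product = 10 × 2330 / 100 = 233 kg.
Bags = ⌈233 / 20⌉ = 12.

12 bags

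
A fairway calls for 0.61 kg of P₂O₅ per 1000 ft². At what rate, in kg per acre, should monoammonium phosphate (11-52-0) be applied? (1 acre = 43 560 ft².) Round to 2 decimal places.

51.10 kg of product per acre

Product per 1000 ft² = 0.61 / 52% = 1.17308 kg.
Convert to per acre: 1.17308 × 43.56 = 51.0992 kg.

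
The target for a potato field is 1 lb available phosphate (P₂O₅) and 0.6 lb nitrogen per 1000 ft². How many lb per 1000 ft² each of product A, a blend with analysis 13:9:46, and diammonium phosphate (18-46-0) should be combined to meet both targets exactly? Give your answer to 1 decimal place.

2.2 lb product A, 1.7 lb diammonium phosphate

Per-1000 ft² balance (a = product A, b = diammonium phosphate):
P₂O₅: 0.09·a + 0.46·b = 1
N: 0.13·a + 0.18·b = 0.6
From row1: a = (1 − 0.46·b) / 0.09.
Into row2: 0.13·(1 − 0.46·b)/0.09 + 0.18·b = 0.6 → b = 1.74312, a = 2.20183.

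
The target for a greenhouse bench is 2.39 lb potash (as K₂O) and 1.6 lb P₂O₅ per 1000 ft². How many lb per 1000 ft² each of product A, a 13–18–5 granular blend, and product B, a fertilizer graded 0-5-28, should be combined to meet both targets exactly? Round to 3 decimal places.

6.858 lb product A, 7.311 lb product B

Per-1000 ft² balance (a = product A, b = product B):
K₂O: 0.05·a + 0.28·b = 2.39
P₂O₅: 0.18·a + 0.05·b = 1.6
Eliminate b: (row1) − 0.28/0.05·(row2) → -0.958·a = -6.57, so a = 6.85804.
Then b = (1.6 − 0.18·6.85804) / 0.05 = 7.31106.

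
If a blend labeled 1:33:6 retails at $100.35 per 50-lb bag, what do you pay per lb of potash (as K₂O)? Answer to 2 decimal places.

$33.45 per lb K₂O

K₂O in bag = 50 × 6% = 3 lb.
Cost per lb K₂O = $100.35 / 3 = $33.4500.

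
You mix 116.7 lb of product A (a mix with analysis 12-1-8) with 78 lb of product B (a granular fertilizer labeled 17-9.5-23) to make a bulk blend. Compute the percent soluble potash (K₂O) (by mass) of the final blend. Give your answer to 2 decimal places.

Total mass = 116.7 + 78 = 194.7 lb.
K₂O mass = 8%×116.7 + 23%×78 = 27.276 lb.
% K₂O = 27.276 / 194.7 = 14.0092%.

14.01% K₂O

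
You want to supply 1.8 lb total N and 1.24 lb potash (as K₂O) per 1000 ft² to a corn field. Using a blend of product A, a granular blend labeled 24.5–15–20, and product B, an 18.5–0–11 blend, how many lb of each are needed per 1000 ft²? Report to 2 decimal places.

With a, b = lb per 1000 ft² of product A and product B:
N: 0.245·a + 0.185·b = 1.8
K₂O: 0.2·a + 0.11·b = 1.24
From row1: a = (1.8 − 0.185·b) / 0.245.
Into row2: 0.2·(1.8 − 0.185·b)/0.245 + 0.11·b = 1.24 → b = 5.59204, a = 3.12438.

3.12 lb product A, 5.59 lb product B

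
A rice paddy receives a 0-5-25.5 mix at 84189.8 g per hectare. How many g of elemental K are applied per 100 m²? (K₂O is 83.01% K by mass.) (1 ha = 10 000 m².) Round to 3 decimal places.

K₂O per hectare = 84189.8 × 25.5% = 21468.4 g.
Elemental K = 21468.4 × 0.8301 = 17820.9 g per hectare.
Convert to per 100 m²: 17820.9 × 0.01 = 178.2092 g.

178.209 g K per hundred sq m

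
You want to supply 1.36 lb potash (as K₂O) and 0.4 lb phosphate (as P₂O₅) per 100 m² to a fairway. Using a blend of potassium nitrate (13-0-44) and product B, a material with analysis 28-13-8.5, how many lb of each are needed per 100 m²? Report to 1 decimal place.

With a, b = lb per 100 m² of potassium nitrate and product B:
K₂O: 0.44·a + 0.085·b = 1.36
P₂O₅: 0·a + 0.13·b = 0.4
Solving simultaneously: a = 2.4965, b = 3.07692.

2.5 lb potassium nitrate, 3.1 lb product B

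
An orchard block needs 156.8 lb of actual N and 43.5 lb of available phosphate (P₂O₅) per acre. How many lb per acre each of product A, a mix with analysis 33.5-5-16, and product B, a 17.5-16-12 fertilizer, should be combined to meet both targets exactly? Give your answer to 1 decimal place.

389.6 lb product A, 150.1 lb product B

Per-acre balance (a = product A, b = product B):
N: 0.335·a + 0.175·b = 156.8
P₂O₅: 0.05·a + 0.16·b = 43.5
Eliminate b: (row1) − 0.175/0.16·(row2) → 0.280313·a = 109.222, so a = 389.643.
Then b = (43.5 − 0.05·389.643) / 0.16 = 150.111.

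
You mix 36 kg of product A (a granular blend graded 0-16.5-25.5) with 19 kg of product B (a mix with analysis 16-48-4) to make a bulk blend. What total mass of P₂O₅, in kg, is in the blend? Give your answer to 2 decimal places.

P₂O₅ mass = 16.5%×36 + 48%×19 = 15.06 kg.

15.06 kg P₂O₅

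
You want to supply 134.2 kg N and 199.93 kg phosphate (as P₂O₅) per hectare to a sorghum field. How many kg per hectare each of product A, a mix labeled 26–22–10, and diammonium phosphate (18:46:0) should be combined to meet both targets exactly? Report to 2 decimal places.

321.81 kg product A, 280.72 kg diammonium phosphate

Per-hectare balance (a = product A, b = diammonium phosphate):
N: 0.26·a + 0.18·b = 134.2
P₂O₅: 0.22·a + 0.46·b = 199.93
Eliminate b: (row1) − 0.18/0.46·(row2) → 0.173913·a = 55.9665, so a = 321.807.
Then b = (199.93 − 0.22·321.807) / 0.46 = 280.723.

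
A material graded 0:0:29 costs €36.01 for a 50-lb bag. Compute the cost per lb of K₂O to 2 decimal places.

K₂O in bag = 50 × 29% = 14.5 lb.
Cost per lb K₂O = €36.01 / 14.5 = €2.4834.

€2.48 per lb K₂O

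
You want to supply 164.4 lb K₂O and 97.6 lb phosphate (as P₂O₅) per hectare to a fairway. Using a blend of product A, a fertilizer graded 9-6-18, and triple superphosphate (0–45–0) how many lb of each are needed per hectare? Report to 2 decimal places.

Per-hectare balance (a = product A, b = triple superphosphate):
K₂O: 0.18·a + 0·b = 164.4
P₂O₅: 0.06·a + 0.45·b = 97.6
Eliminate b: (row1) − 0/0.45·(row2) → 0.18·a = 164.4, so a = 913.333.
Then b = (97.6 − 0.06·913.333) / 0.45 = 95.1111.

913.33 lb product A, 95.11 lb triple superphosphate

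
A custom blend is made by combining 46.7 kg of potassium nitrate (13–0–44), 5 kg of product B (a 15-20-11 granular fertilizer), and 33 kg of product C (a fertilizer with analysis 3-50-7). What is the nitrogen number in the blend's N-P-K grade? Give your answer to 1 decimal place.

Total mass = 46.7 + 5 + 33 = 84.7 kg.
N mass = 13%×46.7 + 15%×5 + 3%×33 = 7.811 kg.
% N = 7.811 / 84.7 = 9.22196%.

9.2% N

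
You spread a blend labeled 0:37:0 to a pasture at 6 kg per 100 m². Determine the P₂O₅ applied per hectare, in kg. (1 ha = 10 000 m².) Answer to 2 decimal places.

222.00 kg P₂O₅ per hectare

P₂O₅ per 100 m² = 6 × 37% = 2.22 kg.
Convert to per hectare: 2.22 × 100 = 222 kg.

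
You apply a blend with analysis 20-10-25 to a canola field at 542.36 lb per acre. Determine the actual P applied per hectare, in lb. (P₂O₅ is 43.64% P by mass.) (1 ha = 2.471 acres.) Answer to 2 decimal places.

58.49 lb P per hectare

P₂O₅ per acre = 542.36 × 10% = 54.236 lb.
Elemental P = 54.236 × 0.4364 = 23.6686 lb per acre.
Convert to per hectare: 23.6686 × 2.471 = 58.4851 lb.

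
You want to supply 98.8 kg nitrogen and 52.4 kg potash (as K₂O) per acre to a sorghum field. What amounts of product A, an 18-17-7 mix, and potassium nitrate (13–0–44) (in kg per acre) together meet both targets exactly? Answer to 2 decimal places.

522.97 kg product A, 35.89 kg potassium nitrate

Per-acre balance (a = product A, b = potassium nitrate):
N: 0.18·a + 0.13·b = 98.8
K₂O: 0.07·a + 0.44·b = 52.4
Eliminate a: (row1) − 0.18/0.07·(row2) → -1.00143·b = -35.9429, so b = 35.8916.
Back-substitute: a = (98.8 − 0.13·35.8916) / 0.18 = 522.967.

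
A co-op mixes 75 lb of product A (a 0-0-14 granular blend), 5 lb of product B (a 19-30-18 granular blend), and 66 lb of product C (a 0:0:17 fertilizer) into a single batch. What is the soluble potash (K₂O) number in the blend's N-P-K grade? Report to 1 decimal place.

Total mass = 75 + 5 + 66 = 146 lb.
K₂O mass = 14%×75 + 18%×5 + 17%×66 = 22.62 lb.
% K₂O = 22.62 / 146 = 15.4932%.

15.5% K₂O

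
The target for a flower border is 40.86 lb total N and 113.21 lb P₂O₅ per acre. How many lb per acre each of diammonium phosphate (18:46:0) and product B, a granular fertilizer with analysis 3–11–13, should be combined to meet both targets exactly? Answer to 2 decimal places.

With a, b = lb per acre of diammonium phosphate and product B:
N: 0.18·a + 0.03·b = 40.86
P₂O₅: 0.46·a + 0.11·b = 113.21
Eliminate b: (row1) − 0.03/0.11·(row2) → 0.0545455·a = 9.98455, so a = 183.05.
Then b = (113.21 − 0.46·183.05) / 0.11 = 263.7.

183.05 lb diammonium phosphate, 263.70 lb product B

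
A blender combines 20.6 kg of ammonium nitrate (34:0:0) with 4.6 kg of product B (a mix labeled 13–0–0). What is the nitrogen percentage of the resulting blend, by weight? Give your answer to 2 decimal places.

30.17% N

Total mass = 20.6 + 4.6 = 25.2 kg.
N mass = 34%×20.6 + 13%×4.6 = 7.602 kg.
% N = 7.602 / 25.2 = 30.1667%.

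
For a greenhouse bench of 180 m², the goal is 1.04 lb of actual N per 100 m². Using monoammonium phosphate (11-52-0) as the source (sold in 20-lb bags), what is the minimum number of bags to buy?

Product per 100 m² = 1.04 / 11% = 9.45455 lb.
Total product = 9.45455 × 180 / 100 = 17.0182 lb.
Bags = ⌈17.0182 / 20⌉ = 1.

1 bags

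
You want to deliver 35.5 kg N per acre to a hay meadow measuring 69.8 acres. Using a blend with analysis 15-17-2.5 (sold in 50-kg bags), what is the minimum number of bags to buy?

Product per acre = 35.5 / 15% = 236.667 kg.
Total product = 236.667 × 69.8 = 16519.3 kg.
Bags = ⌈16519.3 / 50⌉ = 331.

331 bags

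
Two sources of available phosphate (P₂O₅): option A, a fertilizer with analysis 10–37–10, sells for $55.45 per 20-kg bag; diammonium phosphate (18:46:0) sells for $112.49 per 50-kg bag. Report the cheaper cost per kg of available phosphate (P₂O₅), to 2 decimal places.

$4.89 per kg P₂O₅ (diammonium phosphate)

option A: P₂O₅ per bag = 20 × 37% = 7.4 kg; cost = 55.45 / 7.4 = $7.4932/kg P₂O₅.
diammonium phosphate: P₂O₅ per bag = 50 × 46% = 23 kg; cost = 112.49 / 23 = $4.8909/kg P₂O₅.
diammonium phosphate is cheaper.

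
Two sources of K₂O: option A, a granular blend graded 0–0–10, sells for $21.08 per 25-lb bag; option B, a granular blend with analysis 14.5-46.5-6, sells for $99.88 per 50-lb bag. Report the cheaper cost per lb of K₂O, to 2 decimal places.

$8.43 per lb K₂O (option A)

option A: K₂O per bag = 25 × 10% = 2.5 lb; cost = 21.08 / 2.5 = $8.4320/lb K₂O.
option B: K₂O per bag = 50 × 6% = 3 lb; cost = 99.88 / 3 = $33.2933/lb K₂O.
option A is cheaper.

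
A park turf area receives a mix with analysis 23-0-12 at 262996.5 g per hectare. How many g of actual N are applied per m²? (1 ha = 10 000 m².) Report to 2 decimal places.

nitrogen per hectare = 262996.5 × 23% = 60489.2 g.
Convert to per m²: 60489.2 × 0.0001 = 6.04892 g.

6.05 g N per sq m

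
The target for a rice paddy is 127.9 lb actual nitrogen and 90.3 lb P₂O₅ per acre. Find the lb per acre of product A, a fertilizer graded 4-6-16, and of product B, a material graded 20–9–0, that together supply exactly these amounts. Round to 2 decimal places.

Per-acre balance (a = product A, b = product B):
N: 0.04·a + 0.2·b = 127.9
P₂O₅: 0.06·a + 0.09·b = 90.3
Solving simultaneously: a = 779.643, b = 483.571.

779.64 lb product A, 483.57 lb product B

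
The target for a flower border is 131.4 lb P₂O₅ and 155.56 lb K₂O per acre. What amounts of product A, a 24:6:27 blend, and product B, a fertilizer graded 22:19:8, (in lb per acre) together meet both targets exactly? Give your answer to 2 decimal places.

409.56 lb product A, 562.25 lb product B

Per-acre balance (a = product A, b = product B):
P₂O₅: 0.06·a + 0.19·b = 131.4
K₂O: 0.27·a + 0.08·b = 155.56
Eliminate b: (row1) − 0.19/0.08·(row2) → -0.58125·a = -238.055, so a = 409.557.
Then b = (155.56 − 0.27·409.557) / 0.08 = 562.245.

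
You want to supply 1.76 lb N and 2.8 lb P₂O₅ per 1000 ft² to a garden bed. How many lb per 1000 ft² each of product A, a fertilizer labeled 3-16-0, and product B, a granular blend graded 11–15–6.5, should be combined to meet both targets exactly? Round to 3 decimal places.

3.359 lb product A, 15.084 lb product B

Let a = lb of product A, b = lb of product B (per 1000 ft²).
N: 0.03·a + 0.11·b = 1.76
P₂O₅: 0.16·a + 0.15·b = 2.8
Eliminate b: (row1) − 0.11/0.15·(row2) → -0.0873333·a = -0.293333, so a = 3.35878.
Then b = (2.8 − 0.16·3.35878) / 0.15 = 15.08397.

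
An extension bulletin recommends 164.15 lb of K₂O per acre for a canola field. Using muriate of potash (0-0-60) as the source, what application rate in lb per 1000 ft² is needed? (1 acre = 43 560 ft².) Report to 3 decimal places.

6.281 lb of product per thousand sq ft

Product per acre = 164.15 / 60% = 273.583 lb.
Convert to per 1000 ft²: 273.583 × 0.0229568 = 6.28061 lb.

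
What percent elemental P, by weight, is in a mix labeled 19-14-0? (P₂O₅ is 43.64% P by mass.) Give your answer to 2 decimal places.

6.11% P

%P = 14 × 0.4364 = 6.1096%.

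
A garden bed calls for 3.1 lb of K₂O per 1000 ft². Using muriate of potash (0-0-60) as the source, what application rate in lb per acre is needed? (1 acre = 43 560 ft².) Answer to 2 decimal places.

225.06 lb of product per acre

Product per 1000 ft² = 3.1 / 60% = 5.16667 lb.
Convert to per acre: 5.16667 × 43.56 = 225.06 lb.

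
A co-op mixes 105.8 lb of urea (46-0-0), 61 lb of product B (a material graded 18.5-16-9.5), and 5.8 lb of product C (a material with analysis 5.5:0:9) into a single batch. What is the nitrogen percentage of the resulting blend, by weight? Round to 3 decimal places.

34.920% N

Total mass = 105.8 + 61 + 5.8 = 172.6 lb.
N mass = 46%×105.8 + 18.5%×61 + 5.5%×5.8 = 60.272 lb.
% N = 60.272 / 172.6 = 34.92005%.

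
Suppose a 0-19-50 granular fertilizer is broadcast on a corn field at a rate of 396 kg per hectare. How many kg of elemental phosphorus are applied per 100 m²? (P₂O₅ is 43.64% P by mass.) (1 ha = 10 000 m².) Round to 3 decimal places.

0.328 kg P per hundred sq m

P₂O₅ per hectare = 396 × 19% = 75.24 kg.
Elemental P = 75.24 × 0.4364 = 32.8347 kg per hectare.
Convert to per 100 m²: 32.8347 × 0.01 = 0.328347 kg.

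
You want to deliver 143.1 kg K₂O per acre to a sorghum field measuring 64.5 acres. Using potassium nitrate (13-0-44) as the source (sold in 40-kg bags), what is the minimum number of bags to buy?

Product per acre = 143.1 / 44% = 325.227 kg.
Total product = 325.227 × 64.5 = 20977.2 kg.
Bags = ⌈20977.2 / 40⌉ = 525.

525 bags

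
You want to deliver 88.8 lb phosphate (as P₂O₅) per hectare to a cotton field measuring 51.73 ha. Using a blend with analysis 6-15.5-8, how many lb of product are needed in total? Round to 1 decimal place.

29636.3 lb

Product per hectare = 88.8 / 15.5% = 572.903 lb.
Total product = 572.903 × 51.73 = 29636.28 lb.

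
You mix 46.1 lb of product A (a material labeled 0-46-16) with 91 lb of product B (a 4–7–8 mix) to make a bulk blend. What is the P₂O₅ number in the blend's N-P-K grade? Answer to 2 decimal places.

20.11% P₂O₅

Total mass = 46.1 + 91 = 137.1 lb.
P₂O₅ mass = 46%×46.1 + 7%×91 = 27.576 lb.
% P₂O₅ = 27.576 / 137.1 = 20.1138%.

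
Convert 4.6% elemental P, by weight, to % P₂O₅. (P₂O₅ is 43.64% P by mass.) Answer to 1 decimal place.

%P₂O₅ = 4.6 / 0.4364 = 10.5408%.

10.5% P₂O₅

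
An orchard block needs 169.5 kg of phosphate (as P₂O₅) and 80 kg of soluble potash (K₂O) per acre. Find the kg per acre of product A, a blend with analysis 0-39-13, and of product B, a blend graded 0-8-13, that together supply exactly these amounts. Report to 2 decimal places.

With a, b = kg per acre of product A and product B:
P₂O₅: 0.39·a + 0.08·b = 169.5
K₂O: 0.13·a + 0.13·b = 80
From row1: a = (169.5 − 0.08·b) / 0.39.
Into row2: 0.13·(169.5 − 0.08·b)/0.39 + 0.13·b = 80 → b = 227.419, a = 387.965.

387.97 kg product A, 227.42 kg product B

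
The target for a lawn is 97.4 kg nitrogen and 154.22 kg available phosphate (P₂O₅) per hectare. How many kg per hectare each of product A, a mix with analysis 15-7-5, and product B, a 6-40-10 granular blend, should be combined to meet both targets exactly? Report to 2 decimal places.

532.38 kg product A, 292.38 kg product B

Let a = kg of product A, b = kg of product B (per hectare).
N: 0.15·a + 0.06·b = 97.4
P₂O₅: 0.07·a + 0.4·b = 154.22
Eliminate b: (row1) − 0.06/0.4·(row2) → 0.1395·a = 74.267, so a = 532.3799.
Then b = (154.22 − 0.07·532.3799) / 0.4 = 292.384.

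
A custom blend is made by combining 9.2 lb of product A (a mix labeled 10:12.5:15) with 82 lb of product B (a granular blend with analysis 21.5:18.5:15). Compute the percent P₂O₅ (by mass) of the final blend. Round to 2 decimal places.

17.89% P₂O₅

Total mass = 9.2 + 82 = 91.2 lb.
P₂O₅ mass = 12.5%×9.2 + 18.5%×82 = 16.32 lb.
% P₂O₅ = 16.32 / 91.2 = 17.8947%.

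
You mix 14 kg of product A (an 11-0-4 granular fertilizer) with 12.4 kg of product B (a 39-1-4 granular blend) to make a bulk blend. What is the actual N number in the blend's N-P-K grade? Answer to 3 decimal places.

24.152% N

Total mass = 14 + 12.4 = 26.4 kg.
N mass = 11%×14 + 39%×12.4 = 6.376 kg.
% N = 6.376 / 26.4 = 24.1515%.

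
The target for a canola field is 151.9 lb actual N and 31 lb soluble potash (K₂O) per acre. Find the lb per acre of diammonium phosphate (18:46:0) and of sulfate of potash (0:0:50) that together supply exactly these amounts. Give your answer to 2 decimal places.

With a, b = lb per acre of diammonium phosphate and sulfate of potash:
N: 0.18·a + 0·b = 151.9
K₂O: 0·a + 0.5·b = 31
Solving simultaneously: a = 843.889, b = 62.

843.89 lb diammonium phosphate, 62.00 lb sulfate of potash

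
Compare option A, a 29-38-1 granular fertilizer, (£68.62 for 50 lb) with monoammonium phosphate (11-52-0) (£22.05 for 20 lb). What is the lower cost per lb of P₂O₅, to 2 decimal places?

£2.12 per lb P₂O₅ (monoammonium phosphate)

option A: P₂O₅ per bag = 50 × 38% = 19 lb; cost = 68.62 / 19 = £3.6116/lb P₂O₅.
monoammonium phosphate: P₂O₅ per bag = 20 × 52% = 10.4 lb; cost = 22.05 / 10.4 = £2.1202/lb P₂O₅.
monoammonium phosphate is cheaper.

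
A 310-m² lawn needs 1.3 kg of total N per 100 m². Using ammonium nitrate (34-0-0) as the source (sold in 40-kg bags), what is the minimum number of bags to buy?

1 bags

Product per 100 m² = 1.3 / 34% = 3.82353 kg.
Total product = 3.82353 × 310 / 100 = 11.8529 kg.
Bags = ⌈11.8529 / 40⌉ = 1.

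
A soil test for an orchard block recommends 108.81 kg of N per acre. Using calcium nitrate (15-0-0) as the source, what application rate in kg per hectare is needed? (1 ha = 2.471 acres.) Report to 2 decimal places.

Product per acre = 108.81 / 15% = 725.4 kg.
Convert to per hectare: 725.4 × 2.471 = 1792.463 kg.

1792.46 kg of product per hectare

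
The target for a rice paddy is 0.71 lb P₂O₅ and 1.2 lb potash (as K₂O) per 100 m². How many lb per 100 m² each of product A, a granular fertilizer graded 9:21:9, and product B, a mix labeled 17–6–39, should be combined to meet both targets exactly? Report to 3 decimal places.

2.678 lb product A, 2.459 lb product B

Let a = lb of product A, b = lb of product B (per 100 m²).
P₂O₅: 0.21·a + 0.06·b = 0.71
K₂O: 0.09·a + 0.39·b = 1.2
From row1: a = (0.71 − 0.06·b) / 0.21.
Into row2: 0.09·(0.71 − 0.06·b)/0.21 + 0.39·b = 1.2 → b = 2.45882, a = 2.67843.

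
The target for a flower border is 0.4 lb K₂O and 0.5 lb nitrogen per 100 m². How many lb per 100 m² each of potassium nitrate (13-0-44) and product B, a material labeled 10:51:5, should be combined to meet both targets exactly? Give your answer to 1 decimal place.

0.4 lb potassium nitrate, 4.5 lb product B

With a, b = lb per 100 m² of potassium nitrate and product B:
K₂O: 0.44·a + 0.05·b = 0.4
N: 0.13·a + 0.1·b = 0.5
Eliminate a: (row1) − 0.44/0.13·(row2) → -0.288462·b = -1.29231, so b = 4.48.
Back-substitute: a = (0.4 − 0.05·4.48) / 0.44 = 0.4.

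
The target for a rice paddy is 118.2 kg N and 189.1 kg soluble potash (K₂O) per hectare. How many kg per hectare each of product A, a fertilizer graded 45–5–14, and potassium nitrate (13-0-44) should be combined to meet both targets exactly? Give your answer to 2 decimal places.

With a, b = kg per hectare of product A and potassium nitrate:
N: 0.45·a + 0.13·b = 118.2
K₂O: 0.14·a + 0.44·b = 189.1
Eliminate a: (row1) − 0.45/0.14·(row2) → -1.28429·b = -489.621, so b = 381.2403.
Back-substitute: a = (118.2 − 0.13·381.2403) / 0.45 = 152.531.

152.53 kg product A, 381.24 kg potassium nitrate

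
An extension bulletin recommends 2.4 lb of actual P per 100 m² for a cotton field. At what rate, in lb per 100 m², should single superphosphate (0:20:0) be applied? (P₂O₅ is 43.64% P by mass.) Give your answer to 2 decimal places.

As P₂O₅: 2.4 / 0.4364 = 5.49954 lb per 100 m².
Product per 100 m² = 5.49954 / 20% = 27.4977 lb.

27.50 lb of product per hundred sq m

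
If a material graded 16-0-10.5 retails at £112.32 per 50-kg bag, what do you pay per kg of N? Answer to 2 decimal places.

£14.04 per kg N

N in bag = 50 × 16% = 8 kg.
Cost per kg N = £112.32 / 8 = £14.0400.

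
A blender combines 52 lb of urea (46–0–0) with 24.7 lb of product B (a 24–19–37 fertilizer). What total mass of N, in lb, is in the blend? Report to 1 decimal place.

29.8 lb N

N mass = 46%×52 + 24%×24.7 = 29.848 lb.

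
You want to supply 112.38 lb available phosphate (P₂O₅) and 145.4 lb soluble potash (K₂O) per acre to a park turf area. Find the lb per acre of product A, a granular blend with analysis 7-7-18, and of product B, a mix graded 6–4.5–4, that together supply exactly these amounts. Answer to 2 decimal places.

386.38 lb product A, 1896.30 lb product B

Per-acre balance (a = product A, b = product B):
P₂O₅: 0.07·a + 0.045·b = 112.38
K₂O: 0.18·a + 0.04·b = 145.4
Solving simultaneously: a = 386.377, b = 1896.302.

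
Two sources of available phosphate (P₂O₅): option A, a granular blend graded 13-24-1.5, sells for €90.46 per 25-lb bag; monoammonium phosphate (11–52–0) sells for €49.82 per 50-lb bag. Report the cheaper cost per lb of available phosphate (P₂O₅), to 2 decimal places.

€1.92 per lb P₂O₅ (monoammonium phosphate)

option A: P₂O₅ per bag = 25 × 24% = 6 lb; cost = 90.46 / 6 = €15.0767/lb P₂O₅.
monoammonium phosphate: P₂O₅ per bag = 50 × 52% = 26 lb; cost = 49.82 / 26 = €1.9162/lb P₂O₅.
monoammonium phosphate is cheaper.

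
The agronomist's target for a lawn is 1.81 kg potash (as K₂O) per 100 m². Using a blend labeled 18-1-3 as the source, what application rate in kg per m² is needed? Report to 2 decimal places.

Product per 100 m² = 1.81 / 3% = 60.3333 kg.
Convert to per m²: 60.3333 × 0.01 = 0.603333 kg.

0.60 kg of product per sq m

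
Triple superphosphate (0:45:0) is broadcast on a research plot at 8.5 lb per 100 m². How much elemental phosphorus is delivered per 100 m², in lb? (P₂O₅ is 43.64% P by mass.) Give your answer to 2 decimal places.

P₂O₅ per 100 m² = 8.5 × 45% = 3.825 lb.
Elemental P = 3.825 × 0.4364 = 1.66923 lb per 100 m².

1.67 lb P per hundred sq m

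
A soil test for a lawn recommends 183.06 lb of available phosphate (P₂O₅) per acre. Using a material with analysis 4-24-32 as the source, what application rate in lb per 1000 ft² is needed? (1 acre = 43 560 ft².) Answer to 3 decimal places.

Product per acre = 183.06 / 24% = 762.75 lb.
Convert to per 1000 ft²: 762.75 × 0.0229568 = 17.5103 lb.

17.510 lb of product per thousand sq ft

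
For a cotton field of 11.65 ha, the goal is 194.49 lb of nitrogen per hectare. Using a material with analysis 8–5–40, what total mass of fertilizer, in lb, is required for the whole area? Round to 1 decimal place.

28322.6 lb

Product per hectare = 194.49 / 8% = 2431.12 lb.
Total product = 2431.12 × 11.65 = 28322.61 lb.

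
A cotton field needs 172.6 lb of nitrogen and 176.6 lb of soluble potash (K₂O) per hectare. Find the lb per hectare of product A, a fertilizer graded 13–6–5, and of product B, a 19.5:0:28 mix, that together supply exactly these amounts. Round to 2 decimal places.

With a, b = lb per hectare of product A and product B:
N: 0.13·a + 0.195·b = 172.6
K₂O: 0.05·a + 0.28·b = 176.6
Eliminate b: (row1) − 0.195/0.28·(row2) → 0.0951786·a = 49.6107, so a = 521.238.
Then b = (176.6 − 0.05·521.238) / 0.28 = 537.636.

521.24 lb product A, 537.64 lb product B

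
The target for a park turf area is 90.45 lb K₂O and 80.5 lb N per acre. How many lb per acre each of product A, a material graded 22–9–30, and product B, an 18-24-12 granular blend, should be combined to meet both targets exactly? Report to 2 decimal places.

Let a = lb of product A, b = lb of product B (per acre).
K₂O: 0.3·a + 0.12·b = 90.45
N: 0.22·a + 0.18·b = 80.5
From row1: a = (90.45 − 0.12·b) / 0.3.
Into row2: 0.22·(90.45 − 0.12·b)/0.3 + 0.18·b = 80.5 → b = 154.022, a = 239.891.

239.89 lb product A, 154.02 lb product B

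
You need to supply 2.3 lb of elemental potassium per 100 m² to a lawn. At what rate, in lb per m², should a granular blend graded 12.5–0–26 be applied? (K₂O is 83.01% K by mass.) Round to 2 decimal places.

0.11 lb of product per sq m

As K₂O: 2.3 / 0.8301 = 2.77075 lb per 100 m².
Product per 100 m² = 2.77075 / 26% = 10.6567 lb.
Convert to per m²: 10.6567 × 0.01 = 0.106567 lb.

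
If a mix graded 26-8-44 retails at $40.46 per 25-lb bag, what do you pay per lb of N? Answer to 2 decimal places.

$6.22 per lb N

N in bag = 25 × 26% = 6.5 lb.
Cost per lb N = $40.46 / 6.5 = $6.2246.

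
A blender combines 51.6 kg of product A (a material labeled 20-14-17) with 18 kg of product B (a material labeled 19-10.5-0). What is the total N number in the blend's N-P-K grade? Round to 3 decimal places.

Total mass = 51.6 + 18 = 69.6 kg.
N mass = 20%×51.6 + 19%×18 = 13.74 kg.
% N = 13.74 / 69.6 = 19.7414%.

19.741% N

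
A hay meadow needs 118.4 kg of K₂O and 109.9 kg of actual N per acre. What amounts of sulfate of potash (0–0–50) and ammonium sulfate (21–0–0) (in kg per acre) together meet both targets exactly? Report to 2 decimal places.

Per-acre balance (a = sulfate of potash, b = ammonium sulfate):
K₂O: 0.5·a + 0·b = 118.4
N: 0·a + 0.21·b = 109.9
Solving simultaneously: a = 236.8, b = 523.333.

236.80 kg sulfate of potash, 523.33 kg ammonium sulfate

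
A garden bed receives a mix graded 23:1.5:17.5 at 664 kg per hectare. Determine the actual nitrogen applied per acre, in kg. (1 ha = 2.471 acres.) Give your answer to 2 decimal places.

nitrogen per hectare = 664 × 23% = 152.72 kg.
Convert to per acre: 152.72 × 0.404694 = 61.8049 kg.

61.80 kg N per acre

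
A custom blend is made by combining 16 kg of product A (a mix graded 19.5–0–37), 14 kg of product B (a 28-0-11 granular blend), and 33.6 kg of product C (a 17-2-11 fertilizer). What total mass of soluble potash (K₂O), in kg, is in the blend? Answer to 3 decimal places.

K₂O mass = 37%×16 + 11%×14 + 11%×33.6 = 11.156 kg.

11.156 kg K₂O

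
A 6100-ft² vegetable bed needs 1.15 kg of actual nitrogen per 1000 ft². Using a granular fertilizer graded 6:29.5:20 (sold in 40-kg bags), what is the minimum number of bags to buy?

3 bags

Product per 1000 ft² = 1.15 / 6% = 19.1667 kg.
Total product = 19.1667 × 6100 / 1000 = 116.917 kg.
Bags = ⌈116.917 / 40⌉ = 3.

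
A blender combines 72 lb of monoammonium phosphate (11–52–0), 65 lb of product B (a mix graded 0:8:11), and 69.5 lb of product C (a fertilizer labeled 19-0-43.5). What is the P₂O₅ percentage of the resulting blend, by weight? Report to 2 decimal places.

Total mass = 72 + 65 + 69.5 = 206.5 lb.
P₂O₅ mass = 52%×72 + 8%×65 + 0%×69.5 = 42.64 lb.
% P₂O₅ = 42.64 / 206.5 = 20.6489%.

20.65% P₂O₅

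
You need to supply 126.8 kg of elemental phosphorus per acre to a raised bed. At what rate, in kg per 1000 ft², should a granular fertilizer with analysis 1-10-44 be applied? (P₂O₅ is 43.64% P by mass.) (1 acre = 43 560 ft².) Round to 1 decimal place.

66.7 kg of product per thousand sq ft

As P₂O₅: 126.8 / 0.4364 = 290.559 kg per acre.
Product per acre = 290.559 / 10% = 2905.59 kg.
Convert to per 1000 ft²: 2905.59 × 0.0229568 = 66.7032 kg.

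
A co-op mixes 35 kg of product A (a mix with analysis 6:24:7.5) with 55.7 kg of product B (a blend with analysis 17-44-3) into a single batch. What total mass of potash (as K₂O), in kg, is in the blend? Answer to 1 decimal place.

4.3 kg K₂O

K₂O mass = 7.5%×35 + 3%×55.7 = 4.296 kg.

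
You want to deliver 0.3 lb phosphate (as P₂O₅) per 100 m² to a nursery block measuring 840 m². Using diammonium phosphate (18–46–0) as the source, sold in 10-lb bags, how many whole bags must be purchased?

Product per 100 m² = 0.3 / 46% = 0.652174 lb.
Total product = 0.652174 × 840 / 100 = 5.47826 lb.
Bags = ⌈5.47826 / 10⌉ = 1.

1 bags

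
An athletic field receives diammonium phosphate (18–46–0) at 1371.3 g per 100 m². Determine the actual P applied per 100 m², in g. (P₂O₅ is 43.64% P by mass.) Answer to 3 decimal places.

P₂O₅ per 100 m² = 1371.3 × 46% = 630.798 g.
Elemental P = 630.798 × 0.4364 = 275.2802 g per 100 m².

275.280 g P per hundred sq m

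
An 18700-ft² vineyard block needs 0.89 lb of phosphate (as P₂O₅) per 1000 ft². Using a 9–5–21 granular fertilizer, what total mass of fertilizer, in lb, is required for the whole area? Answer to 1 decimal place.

Product per 1000 ft² = 0.89 / 5% = 17.8 lb.
Total product = 17.8 × 18700 / 1000 = 332.86 lb.

332.9 lb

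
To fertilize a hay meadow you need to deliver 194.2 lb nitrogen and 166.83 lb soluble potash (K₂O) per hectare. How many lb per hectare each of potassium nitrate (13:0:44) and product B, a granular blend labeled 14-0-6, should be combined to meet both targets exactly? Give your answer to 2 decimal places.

Per-hectare balance (a = potassium nitrate, b = product B):
N: 0.13·a + 0.14·b = 194.2
K₂O: 0.44·a + 0.06·b = 166.83
Eliminate b: (row1) − 0.14/0.06·(row2) → -0.896667·a = -195.07, so a = 217.5502.
Then b = (166.83 − 0.44·217.5502) / 0.06 = 1185.132.

217.55 lb potassium nitrate, 1185.13 lb product B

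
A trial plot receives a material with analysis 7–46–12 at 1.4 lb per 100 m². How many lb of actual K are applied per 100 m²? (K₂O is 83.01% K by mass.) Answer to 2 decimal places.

0.14 lb K per hundred sq m

K₂O per 100 m² = 1.4 × 12% = 0.168 lb.
Elemental K = 0.168 × 0.8301 = 0.139457 lb per 100 m².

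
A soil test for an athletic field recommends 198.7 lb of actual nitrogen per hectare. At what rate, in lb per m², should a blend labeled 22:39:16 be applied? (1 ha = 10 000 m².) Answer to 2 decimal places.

Product per hectare = 198.7 / 22% = 903.182 lb.
Convert to per m²: 903.182 × 0.0001 = 0.0903182 lb.

0.09 lb of product per sq m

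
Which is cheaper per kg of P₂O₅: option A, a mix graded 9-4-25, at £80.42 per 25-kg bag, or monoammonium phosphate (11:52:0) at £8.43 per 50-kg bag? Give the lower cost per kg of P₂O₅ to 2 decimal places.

£0.32 per kg P₂O₅ (monoammonium phosphate)

option A: P₂O₅ per bag = 25 × 4% = 1 kg; cost = 80.42 / 1 = £80.4200/kg P₂O₅.
monoammonium phosphate: P₂O₅ per bag = 50 × 52% = 26 kg; cost = 8.43 / 26 = £0.3242/kg P₂O₅.
monoammonium phosphate is cheaper.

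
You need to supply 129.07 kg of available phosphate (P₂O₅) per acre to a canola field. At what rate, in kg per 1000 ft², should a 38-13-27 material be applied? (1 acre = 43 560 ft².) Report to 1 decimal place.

22.8 kg of product per thousand sq ft

Product per acre = 129.07 / 13% = 992.846 kg.
Convert to per 1000 ft²: 992.846 × 0.0229568 = 22.7926 kg.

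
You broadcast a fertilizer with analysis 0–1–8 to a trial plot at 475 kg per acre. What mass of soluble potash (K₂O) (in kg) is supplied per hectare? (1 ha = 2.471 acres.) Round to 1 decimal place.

K₂O per acre = 475 × 8% = 38 kg.
Convert to per hectare: 38 × 2.471 = 93.898 kg.

93.9 kg K₂O per hectare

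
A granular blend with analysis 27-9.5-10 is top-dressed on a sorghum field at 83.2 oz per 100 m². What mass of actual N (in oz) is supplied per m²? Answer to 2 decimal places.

0.22 oz N per sq m

nitrogen per 100 m² = 83.2 × 27% = 22.464 oz.
Convert to per m²: 22.464 × 0.01 = 0.22464 oz.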